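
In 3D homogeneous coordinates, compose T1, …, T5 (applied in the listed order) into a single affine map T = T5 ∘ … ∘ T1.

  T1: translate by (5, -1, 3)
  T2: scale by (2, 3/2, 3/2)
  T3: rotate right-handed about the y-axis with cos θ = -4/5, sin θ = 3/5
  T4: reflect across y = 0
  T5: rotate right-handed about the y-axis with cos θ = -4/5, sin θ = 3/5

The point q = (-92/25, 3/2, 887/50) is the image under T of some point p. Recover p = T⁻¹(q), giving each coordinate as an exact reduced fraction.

p = (3, 0, 8/3)

T1 = [1 0 0 5; 0 1 0 -1; 0 0 1 3; 0 0 0 1]
T2·T1 = [2 0 0 10; 0 3/2 0 -3/2; 0 0 3/2 9/2; 0 0 0 1]
T3·…·T1 = [-8/5 0 9/10 -53/10; 0 3/2 0 -3/2; -6/5 0 -6/5 -48/5; 0 0 0 1]
T4·…·T1 = [-8/5 0 9/10 -53/10; 0 -3/2 0 3/2; -6/5 0 -6/5 -48/5; 0 0 0 1]
T5·…·T1 = [14/25 0 -36/25 -38/25; 0 -3/2 0 3/2; 48/25 0 21/50 543/50; 0 0 0 1]
det M = -9/2; M⁻¹ = [7/50 0 12/25 -5; 0 -2/3 0 1; -16/25 0 14/75 -3; 0 0 0 1]
M⁻¹ · (-92/25, 3/2, 887/50)ᵀ = (3, 0, 8/3)ᵀ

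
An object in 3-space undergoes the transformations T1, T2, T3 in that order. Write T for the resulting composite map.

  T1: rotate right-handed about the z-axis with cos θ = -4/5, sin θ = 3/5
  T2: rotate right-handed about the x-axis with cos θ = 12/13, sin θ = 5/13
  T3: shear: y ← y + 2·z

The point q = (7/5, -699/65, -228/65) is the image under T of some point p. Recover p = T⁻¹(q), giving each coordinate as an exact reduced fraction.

p = (-4, 3, -9/5)

T1 = [-4/5 -3/5 0 0; 3/5 -4/5 0 0; 0 0 1 0; 0 0 0 1]
T2·T1 = [-4/5 -3/5 0 0; 36/65 -48/65 -5/13 0; 3/13 -4/13 12/13 0; 0 0 0 1]
T3·…·T1 = [-4/5 -3/5 0 0; 66/65 -88/65 19/13 0; 3/13 -4/13 12/13 0; 0 0 0 1]
det M = 1; M⁻¹ = [-4/5 36/65 -57/65 0; -3/5 -48/65 76/65 0; 0 -5/13 22/13 0; 0 0 0 1]
M⁻¹ · (7/5, -699/65, -228/65)ᵀ = (-4, 3, -9/5)ᵀ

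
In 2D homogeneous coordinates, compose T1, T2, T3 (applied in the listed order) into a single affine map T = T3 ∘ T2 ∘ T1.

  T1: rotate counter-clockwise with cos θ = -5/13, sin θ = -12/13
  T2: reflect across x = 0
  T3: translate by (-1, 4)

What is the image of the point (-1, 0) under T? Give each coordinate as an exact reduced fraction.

T1 rotate counter-clockwise with cos θ = -5/13, sin θ = -12/13: (-1, 0) → (5/13, 12/13)
T2 reflect across x = 0: (5/13, 12/13) → (-5/13, 12/13)
T3 translate by (-1, 4): (-5/13, 12/13) → (-18/13, 64/13)

T(p) = (-18/13, 64/13)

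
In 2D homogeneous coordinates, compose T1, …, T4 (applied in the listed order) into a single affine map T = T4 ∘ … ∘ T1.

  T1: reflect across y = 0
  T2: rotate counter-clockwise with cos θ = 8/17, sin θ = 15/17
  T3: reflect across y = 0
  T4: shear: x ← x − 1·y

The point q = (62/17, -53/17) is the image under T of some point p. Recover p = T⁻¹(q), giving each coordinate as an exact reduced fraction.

T1 = [1 0 0; 0 -1 0; 0 0 1]
T2·T1 = [8/17 15/17 0; 15/17 -8/17 0; 0 0 1]
T3·…·T1 = [8/17 15/17 0; -15/17 8/17 0; 0 0 1]
T4·…·T1 = [23/17 7/17 0; -15/17 8/17 0; 0 0 1]
det M = 1; M⁻¹ = [8/17 -7/17 0; 15/17 23/17 0; 0 0 1]
M⁻¹ · (62/17, -53/17)ᵀ = (3, -1)ᵀ

p = (3, -1)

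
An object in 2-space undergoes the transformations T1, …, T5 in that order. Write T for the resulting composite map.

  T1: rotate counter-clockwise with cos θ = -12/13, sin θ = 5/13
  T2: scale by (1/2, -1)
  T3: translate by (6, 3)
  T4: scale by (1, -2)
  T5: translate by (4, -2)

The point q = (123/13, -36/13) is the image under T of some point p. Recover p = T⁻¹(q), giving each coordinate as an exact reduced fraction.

T1 = [-12/13 -5/13 0; 5/13 -12/13 0; 0 0 1]
T2·T1 = [-6/13 -5/26 0; -5/13 12/13 0; 0 0 1]
T3·…·T1 = [-6/13 -5/26 6; -5/13 12/13 3; 0 0 1]
T4·…·T1 = [-6/13 -5/26 6; 10/13 -24/13 -6; 0 0 1]
T5·…·T1 = [-6/13 -5/26 10; 10/13 -24/13 -8; 0 0 1]
det M = 1; M⁻¹ = [-24/13 5/26 20; -10/13 -6/13 4; 0 0 1]
M⁻¹ · (123/13, -36/13)ᵀ = (2, -2)ᵀ

p = (2, -2)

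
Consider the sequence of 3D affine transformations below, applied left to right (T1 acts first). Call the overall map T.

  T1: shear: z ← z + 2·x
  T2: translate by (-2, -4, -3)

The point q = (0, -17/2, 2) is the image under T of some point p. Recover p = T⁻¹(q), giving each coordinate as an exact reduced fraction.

T1 = [1 0 0 0; 0 1 0 0; 2 0 1 0; 0 0 0 1]
T2·T1 = [1 0 0 -2; 0 1 0 -4; 2 0 1 -3; 0 0 0 1]
det M = 1; M⁻¹ = [1 0 0 2; 0 1 0 4; -2 0 1 -1; 0 0 0 1]
M⁻¹ · (0, -17/2, 2)ᵀ = (2, -9/2, 1)ᵀ

p = (2, -9/2, 1)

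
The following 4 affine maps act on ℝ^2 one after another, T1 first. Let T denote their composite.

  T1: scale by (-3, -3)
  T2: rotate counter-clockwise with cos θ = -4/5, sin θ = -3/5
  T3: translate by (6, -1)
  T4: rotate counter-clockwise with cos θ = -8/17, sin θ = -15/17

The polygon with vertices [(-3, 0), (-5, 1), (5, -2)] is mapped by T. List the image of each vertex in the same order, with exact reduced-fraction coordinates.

image vertices: (-432/85, 346/85), (-258/85, 889/85), (-624/85, -1748/85)

T1 scale by (-3, -3): (-3, 0) → (9, 0); (-5, 1) → (15, -3); (5, -2) → (-15, 6)
T2 rotate counter-clockwise with cos θ = -4/5, sin θ = -3/5: (9, 0) → (-36/5, -27/5); (15, -3) → (-69/5, -33/5); (-15, 6) → (78/5, 21/5)
T3 translate by (6, -1): (-36/5, -27/5) → (-6/5, -32/5); (-69/5, -33/5) → (-39/5, -38/5); (78/5, 21/5) → (108/5, 16/5)
T4 rotate counter-clockwise with cos θ = -8/17, sin θ = -15/17: (-6/5, -32/5) → (-432/85, 346/85); (-39/5, -38/5) → (-258/85, 889/85); (108/5, 16/5) → (-624/85, -1748/85)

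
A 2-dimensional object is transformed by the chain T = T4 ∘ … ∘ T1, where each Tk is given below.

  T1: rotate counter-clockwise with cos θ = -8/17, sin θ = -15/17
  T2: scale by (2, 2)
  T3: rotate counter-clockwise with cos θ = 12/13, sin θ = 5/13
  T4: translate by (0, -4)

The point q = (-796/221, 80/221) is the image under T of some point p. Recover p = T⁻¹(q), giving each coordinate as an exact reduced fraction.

T1 = [-8/17 15/17 0; -15/17 -8/17 0; 0 0 1]
T2·T1 = [-16/17 30/17 0; -30/17 -16/17 0; 0 0 1]
T3·…·T1 = [-42/221 440/221 0; -440/221 -42/221 0; 0 0 1]
T4·…·T1 = [-42/221 440/221 0; -440/221 -42/221 -4; 0 0 1]
det M = 4; M⁻¹ = [-21/442 -110/221 -440/221; 110/221 -21/442 -42/221; 0 0 1]
M⁻¹ · (-796/221, 80/221)ᵀ = (-2, -2)ᵀ

p = (-2, -2)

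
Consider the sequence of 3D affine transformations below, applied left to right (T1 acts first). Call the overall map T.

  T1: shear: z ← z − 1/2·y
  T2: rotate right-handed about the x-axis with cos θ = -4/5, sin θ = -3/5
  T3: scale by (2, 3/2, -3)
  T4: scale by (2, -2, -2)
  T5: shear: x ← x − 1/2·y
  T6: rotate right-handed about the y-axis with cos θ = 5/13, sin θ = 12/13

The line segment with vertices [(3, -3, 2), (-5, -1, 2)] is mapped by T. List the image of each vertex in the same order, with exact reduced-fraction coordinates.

image vertices: (87/52, -27/2, -255/13), (-3671/260, -69/10, 783/65)

T1 shear: z ← z − 1/2·y: (3, -3, 2) → (3, -3, 7/2); (-5, -1, 2) → (-5, -1, 5/2)
T2 rotate right-handed about the x-axis with cos θ = -4/5, sin θ = -3/5: (3, -3, 7/2) → (3, 9/2, -1); (-5, -1, 5/2) → (-5, 23/10, -7/5)
T3 scale by (2, 3/2, -3): (3, 9/2, -1) → (6, 27/4, 3); (-5, 23/10, -7/5) → (-10, 69/20, 21/5)
T4 scale by (2, -2, -2): (6, 27/4, 3) → (12, -27/2, -6); (-10, 69/20, 21/5) → (-20, -69/10, -42/5)
T5 shear: x ← x − 1/2·y: (12, -27/2, -6) → (75/4, -27/2, -6); (-20, -69/10, -42/5) → (-331/20, -69/10, -42/5)
T6 rotate right-handed about the y-axis with cos θ = 5/13, sin θ = 12/13: (75/4, -27/2, -6) → (87/52, -27/2, -255/13); (-331/20, -69/10, -42/5) → (-3671/260, -69/10, 783/65)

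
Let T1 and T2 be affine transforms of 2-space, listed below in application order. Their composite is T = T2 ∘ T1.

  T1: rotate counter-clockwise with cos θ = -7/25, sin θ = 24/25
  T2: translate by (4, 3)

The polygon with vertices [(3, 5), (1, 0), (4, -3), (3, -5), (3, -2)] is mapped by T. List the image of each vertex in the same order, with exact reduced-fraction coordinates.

T1 rotate counter-clockwise with cos θ = -7/25, sin θ = 24/25: (3, 5) → (-141/25, 37/25); (1, 0) → (-7/25, 24/25); (4, -3) → (44/25, 117/25); (3, -5) → (99/25, 107/25); (3, -2) → (27/25, 86/25)
T2 translate by (4, 3): (-141/25, 37/25) → (-41/25, 112/25); (-7/25, 24/25) → (93/25, 99/25); (44/25, 117/25) → (144/25, 192/25); (99/25, 107/25) → (199/25, 182/25); (27/25, 86/25) → (127/25, 161/25)

image vertices: (-41/25, 112/25), (93/25, 99/25), (144/25, 192/25), (199/25, 182/25), (127/25, 161/25)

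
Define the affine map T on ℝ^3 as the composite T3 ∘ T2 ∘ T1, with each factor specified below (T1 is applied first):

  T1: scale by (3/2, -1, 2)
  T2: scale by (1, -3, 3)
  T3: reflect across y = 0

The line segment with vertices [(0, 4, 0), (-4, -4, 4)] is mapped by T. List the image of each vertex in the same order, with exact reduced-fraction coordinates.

image vertices: (0, -12, 0), (-6, 12, 24)

T1 scale by (3/2, -1, 2): (0, 4, 0) → (0, -4, 0); (-4, -4, 4) → (-6, 4, 8)
T2 scale by (1, -3, 3): (0, -4, 0) → (0, 12, 0); (-6, 4, 8) → (-6, -12, 24)
T3 reflect across y = 0: (0, 12, 0) → (0, -12, 0); (-6, -12, 24) → (-6, 12, 24)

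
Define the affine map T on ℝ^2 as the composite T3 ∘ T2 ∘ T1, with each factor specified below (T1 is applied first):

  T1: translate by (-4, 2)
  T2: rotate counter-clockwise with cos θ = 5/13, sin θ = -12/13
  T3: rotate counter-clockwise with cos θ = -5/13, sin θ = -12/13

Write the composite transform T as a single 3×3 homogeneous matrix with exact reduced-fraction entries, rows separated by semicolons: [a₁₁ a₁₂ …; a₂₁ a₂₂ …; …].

T = [-1 0 4; 0 -1 -2; 0 0 1]

T1 = [1 0 -4; 0 1 2; 0 0 1]
T2·T1 = [5/13 12/13 4/13; -12/13 5/13 58/13; 0 0 1]
T3·…·T1 = [-1 0 4; 0 -1 -2; 0 0 1]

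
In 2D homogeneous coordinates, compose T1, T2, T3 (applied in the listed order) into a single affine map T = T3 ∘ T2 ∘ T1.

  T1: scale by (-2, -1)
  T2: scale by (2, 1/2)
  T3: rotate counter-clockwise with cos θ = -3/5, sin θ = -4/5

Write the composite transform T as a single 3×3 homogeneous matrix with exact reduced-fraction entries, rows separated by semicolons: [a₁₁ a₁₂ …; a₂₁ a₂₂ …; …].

T = [12/5 -2/5 0; 16/5 3/10 0; 0 0 1]

T1 = [-2 0 0; 0 -1 0; 0 0 1]
T2·T1 = [-4 0 0; 0 -1/2 0; 0 0 1]
T3·…·T1 = [12/5 -2/5 0; 16/5 3/10 0; 0 0 1]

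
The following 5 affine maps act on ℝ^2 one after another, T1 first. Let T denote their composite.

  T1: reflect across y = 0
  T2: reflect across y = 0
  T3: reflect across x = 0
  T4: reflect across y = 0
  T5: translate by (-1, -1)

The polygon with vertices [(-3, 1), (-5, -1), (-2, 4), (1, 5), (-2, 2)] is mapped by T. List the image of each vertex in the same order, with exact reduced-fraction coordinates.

T1 reflect across y = 0: (-3, 1) → (-3, -1); (-5, -1) → (-5, 1); (-2, 4) → (-2, -4); (1, 5) → (1, -5); (-2, 2) → (-2, -2)
T2 reflect across y = 0: (-3, -1) → (-3, 1); (-5, 1) → (-5, -1); (-2, -4) → (-2, 4); (1, -5) → (1, 5); (-2, -2) → (-2, 2)
T3 reflect across x = 0: (-3, 1) → (3, 1); (-5, -1) → (5, -1); (-2, 4) → (2, 4); (1, 5) → (-1, 5); (-2, 2) → (2, 2)
T4 reflect across y = 0: (3, 1) → (3, -1); (5, -1) → (5, 1); (2, 4) → (2, -4); (-1, 5) → (-1, -5); (2, 2) → (2, -2)
T5 translate by (-1, -1): (3, -1) → (2, -2); (5, 1) → (4, 0); (2, -4) → (1, -5); (-1, -5) → (-2, -6); (2, -2) → (1, -3)

image vertices: (2, -2), (4, 0), (1, -5), (-2, -6), (1, -3)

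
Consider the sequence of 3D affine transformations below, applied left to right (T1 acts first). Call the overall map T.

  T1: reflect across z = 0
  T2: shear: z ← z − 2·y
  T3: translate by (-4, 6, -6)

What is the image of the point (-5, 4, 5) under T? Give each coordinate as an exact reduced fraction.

T1 reflect across z = 0: (-5, 4, 5) → (-5, 4, -5)
T2 shear: z ← z − 2·y: (-5, 4, -5) → (-5, 4, -13)
T3 translate by (-4, 6, -6): (-5, 4, -13) → (-9, 10, -19)

T(p) = (-9, 10, -19)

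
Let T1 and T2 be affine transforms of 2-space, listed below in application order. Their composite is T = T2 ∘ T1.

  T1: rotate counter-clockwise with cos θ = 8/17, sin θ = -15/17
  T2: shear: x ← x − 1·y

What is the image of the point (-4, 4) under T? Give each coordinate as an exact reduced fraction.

T(p) = (-64/17, 92/17)

T1 rotate counter-clockwise with cos θ = 8/17, sin θ = -15/17: (-4, 4) → (28/17, 92/17)
T2 shear: x ← x − 1·y: (28/17, 92/17) → (-64/17, 92/17)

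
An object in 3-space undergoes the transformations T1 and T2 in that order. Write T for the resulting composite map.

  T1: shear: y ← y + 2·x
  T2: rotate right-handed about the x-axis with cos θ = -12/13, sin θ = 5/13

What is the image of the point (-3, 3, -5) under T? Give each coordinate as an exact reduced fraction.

T(p) = (-3, 61/13, 45/13)

T1 shear: y ← y + 2·x: (-3, 3, -5) → (-3, -3, -5)
T2 rotate right-handed about the x-axis with cos θ = -12/13, sin θ = 5/13: (-3, -3, -5) → (-3, 61/13, 45/13)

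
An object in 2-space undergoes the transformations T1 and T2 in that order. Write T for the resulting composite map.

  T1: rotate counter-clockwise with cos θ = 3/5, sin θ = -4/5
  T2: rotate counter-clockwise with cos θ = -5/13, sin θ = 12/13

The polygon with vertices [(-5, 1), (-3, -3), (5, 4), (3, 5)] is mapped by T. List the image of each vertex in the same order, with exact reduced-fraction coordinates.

T1 rotate counter-clockwise with cos θ = 3/5, sin θ = -4/5: (-5, 1) → (-11/5, 23/5); (-3, -3) → (-21/5, 3/5); (5, 4) → (31/5, -8/5); (3, 5) → (29/5, 3/5)
T2 rotate counter-clockwise with cos θ = -5/13, sin θ = 12/13: (-11/5, 23/5) → (-17/5, -19/5); (-21/5, 3/5) → (69/65, -267/65); (31/5, -8/5) → (-59/65, 412/65); (29/5, 3/5) → (-181/65, 333/65)

image vertices: (-17/5, -19/5), (69/65, -267/65), (-59/65, 412/65), (-181/65, 333/65)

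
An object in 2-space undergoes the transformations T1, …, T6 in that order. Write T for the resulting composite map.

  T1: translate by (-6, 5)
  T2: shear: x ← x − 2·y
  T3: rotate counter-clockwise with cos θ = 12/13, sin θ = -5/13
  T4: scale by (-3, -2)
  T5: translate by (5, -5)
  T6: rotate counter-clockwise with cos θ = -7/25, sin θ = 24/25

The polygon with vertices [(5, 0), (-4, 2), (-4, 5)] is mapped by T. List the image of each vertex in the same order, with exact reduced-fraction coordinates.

image vertices: (4378/325, 11329/325), (5584/325, 23087/325), (1511/65, 5623/65)

T1 translate by (-6, 5): (5, 0) → (-1, 5); (-4, 2) → (-10, 7); (-4, 5) → (-10, 10)
T2 shear: x ← x − 2·y: (-1, 5) → (-11, 5); (-10, 7) → (-24, 7); (-10, 10) → (-30, 10)
T3 rotate counter-clockwise with cos θ = 12/13, sin θ = -5/13: (-11, 5) → (-107/13, 115/13); (-24, 7) → (-253/13, 204/13); (-30, 10) → (-310/13, 270/13)
T4 scale by (-3, -2): (-107/13, 115/13) → (321/13, -230/13); (-253/13, 204/13) → (759/13, -408/13); (-310/13, 270/13) → (930/13, -540/13)
T5 translate by (5, -5): (321/13, -230/13) → (386/13, -295/13); (759/13, -408/13) → (824/13, -473/13); (930/13, -540/13) → (995/13, -605/13)
T6 rotate counter-clockwise with cos θ = -7/25, sin θ = 24/25: (386/13, -295/13) → (4378/325, 11329/325); (824/13, -473/13) → (5584/325, 23087/325); (995/13, -605/13) → (1511/65, 5623/65)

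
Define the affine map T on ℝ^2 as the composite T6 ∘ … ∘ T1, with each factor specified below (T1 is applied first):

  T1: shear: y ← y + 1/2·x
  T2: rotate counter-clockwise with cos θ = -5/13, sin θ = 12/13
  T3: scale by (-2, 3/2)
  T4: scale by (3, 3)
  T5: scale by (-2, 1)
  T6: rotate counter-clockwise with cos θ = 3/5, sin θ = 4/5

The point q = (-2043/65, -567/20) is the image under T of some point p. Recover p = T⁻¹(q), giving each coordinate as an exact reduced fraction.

T1 = [1 0 0; 1/2 1 0; 0 0 1]
T2·T1 = [-11/13 -12/13 0; 19/26 -5/13 0; 0 0 1]
T3·…·T1 = [22/13 24/13 0; 57/52 -15/26 0; 0 0 1]
T4·…·T1 = [66/13 72/13 0; 171/52 -45/26 0; 0 0 1]
T5·…·T1 = [-132/13 -144/13 0; 171/52 -45/26 0; 0 0 1]
T6·…·T1 = [-567/65 -342/65 0; -123/20 -99/10 0; 0 0 1]
det M = 54; M⁻¹ = [-11/60 19/195 0; 41/360 -21/130 0; 0 0 1]
M⁻¹ · (-2043/65, -567/20)ᵀ = (3, 1)ᵀ

p = (3, 1)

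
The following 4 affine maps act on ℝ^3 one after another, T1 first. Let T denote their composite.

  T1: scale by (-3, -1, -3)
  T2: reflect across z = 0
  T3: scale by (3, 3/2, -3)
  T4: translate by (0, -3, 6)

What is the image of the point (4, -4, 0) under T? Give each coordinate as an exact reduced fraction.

T1 scale by (-3, -1, -3): (4, -4, 0) → (-12, 4, 0)
T2 reflect across z = 0: (-12, 4, 0) → (-12, 4, 0)
T3 scale by (3, 3/2, -3): (-12, 4, 0) → (-36, 6, 0)
T4 translate by (0, -3, 6): (-36, 6, 0) → (-36, 3, 6)

T(p) = (-36, 3, 6)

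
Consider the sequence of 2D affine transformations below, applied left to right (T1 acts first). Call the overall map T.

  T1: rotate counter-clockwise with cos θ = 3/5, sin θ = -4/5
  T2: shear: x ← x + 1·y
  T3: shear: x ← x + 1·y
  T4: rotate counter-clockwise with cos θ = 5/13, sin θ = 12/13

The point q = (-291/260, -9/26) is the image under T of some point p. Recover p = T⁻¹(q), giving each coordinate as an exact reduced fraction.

p = (-9/4, -3/2)

T1 = [3/5 4/5 0; -4/5 3/5 0; 0 0 1]
T2·T1 = [-1/5 7/5 0; -4/5 3/5 0; 0 0 1]
T3·…·T1 = [-1 2 0; -4/5 3/5 0; 0 0 1]
T4·…·T1 = [23/65 14/65 0; -16/13 27/13 0; 0 0 1]
det M = 1; M⁻¹ = [27/13 -14/65 0; 16/13 23/65 0; 0 0 1]
M⁻¹ · (-291/260, -9/26)ᵀ = (-9/4, -3/2)ᵀ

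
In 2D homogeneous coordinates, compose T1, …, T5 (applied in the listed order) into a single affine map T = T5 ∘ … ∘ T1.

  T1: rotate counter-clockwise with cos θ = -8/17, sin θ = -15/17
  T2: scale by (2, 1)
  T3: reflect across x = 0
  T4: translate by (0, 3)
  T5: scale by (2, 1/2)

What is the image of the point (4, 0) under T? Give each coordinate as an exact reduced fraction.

T1 rotate counter-clockwise with cos θ = -8/17, sin θ = -15/17: (4, 0) → (-32/17, -60/17)
T2 scale by (2, 1): (-32/17, -60/17) → (-64/17, -60/17)
T3 reflect across x = 0: (-64/17, -60/17) → (64/17, -60/17)
T4 translate by (0, 3): (64/17, -60/17) → (64/17, -9/17)
T5 scale by (2, 1/2): (64/17, -9/17) → (128/17, -9/34)

T(p) = (128/17, -9/34)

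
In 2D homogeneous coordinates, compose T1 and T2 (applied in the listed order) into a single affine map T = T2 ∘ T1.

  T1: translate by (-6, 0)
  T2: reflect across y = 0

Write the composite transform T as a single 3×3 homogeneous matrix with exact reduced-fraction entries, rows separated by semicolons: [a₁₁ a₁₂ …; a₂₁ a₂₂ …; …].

T = [1 0 -6; 0 -1 0; 0 0 1]

T1 = [1 0 -6; 0 1 0; 0 0 1]
T2·T1 = [1 0 -6; 0 -1 0; 0 0 1]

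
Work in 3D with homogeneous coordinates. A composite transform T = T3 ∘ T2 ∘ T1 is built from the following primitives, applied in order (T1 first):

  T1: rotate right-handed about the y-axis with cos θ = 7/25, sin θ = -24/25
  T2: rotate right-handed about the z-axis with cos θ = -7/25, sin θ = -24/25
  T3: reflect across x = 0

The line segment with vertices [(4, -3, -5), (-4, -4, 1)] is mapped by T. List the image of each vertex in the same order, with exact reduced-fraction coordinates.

image vertices: (2836/625, -3027/625, 61/25), (2036/625, 1948/625, -89/25)

T1 rotate right-handed about the y-axis with cos θ = 7/25, sin θ = -24/25: (4, -3, -5) → (148/25, -3, 61/25); (-4, -4, 1) → (-52/25, -4, -89/25)
T2 rotate right-handed about the z-axis with cos θ = -7/25, sin θ = -24/25: (148/25, -3, 61/25) → (-2836/625, -3027/625, 61/25); (-52/25, -4, -89/25) → (-2036/625, 1948/625, -89/25)
T3 reflect across x = 0: (-2836/625, -3027/625, 61/25) → (2836/625, -3027/625, 61/25); (-2036/625, 1948/625, -89/25) → (2036/625, 1948/625, -89/25)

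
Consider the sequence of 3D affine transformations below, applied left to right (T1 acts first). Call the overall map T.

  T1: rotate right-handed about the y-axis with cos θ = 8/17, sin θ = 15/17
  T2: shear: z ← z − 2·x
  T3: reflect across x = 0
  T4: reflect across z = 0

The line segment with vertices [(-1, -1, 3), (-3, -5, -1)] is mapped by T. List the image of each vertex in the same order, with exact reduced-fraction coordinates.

image vertices: (-37/17, -1, 35/17), (39/17, -5, -115/17)

T1 rotate right-handed about the y-axis with cos θ = 8/17, sin θ = 15/17: (-1, -1, 3) → (37/17, -1, 39/17); (-3, -5, -1) → (-39/17, -5, 37/17)
T2 shear: z ← z − 2·x: (37/17, -1, 39/17) → (37/17, -1, -35/17); (-39/17, -5, 37/17) → (-39/17, -5, 115/17)
T3 reflect across x = 0: (37/17, -1, -35/17) → (-37/17, -1, -35/17); (-39/17, -5, 115/17) → (39/17, -5, 115/17)
T4 reflect across z = 0: (-37/17, -1, -35/17) → (-37/17, -1, 35/17); (39/17, -5, 115/17) → (39/17, -5, -115/17)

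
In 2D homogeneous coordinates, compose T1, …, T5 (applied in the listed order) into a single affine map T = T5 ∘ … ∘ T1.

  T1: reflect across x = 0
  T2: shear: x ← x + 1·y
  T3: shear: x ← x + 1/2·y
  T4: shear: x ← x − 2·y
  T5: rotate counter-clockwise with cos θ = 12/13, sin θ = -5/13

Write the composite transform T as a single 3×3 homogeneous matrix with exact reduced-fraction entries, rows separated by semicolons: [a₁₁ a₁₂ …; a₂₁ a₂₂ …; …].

T1 = [-1 0 0; 0 1 0; 0 0 1]
T2·T1 = [-1 1 0; 0 1 0; 0 0 1]
T3·…·T1 = [-1 3/2 0; 0 1 0; 0 0 1]
T4·…·T1 = [-1 -1/2 0; 0 1 0; 0 0 1]
T5·…·T1 = [-12/13 -1/13 0; 5/13 29/26 0; 0 0 1]

T = [-12/13 -1/13 0; 5/13 29/26 0; 0 0 1]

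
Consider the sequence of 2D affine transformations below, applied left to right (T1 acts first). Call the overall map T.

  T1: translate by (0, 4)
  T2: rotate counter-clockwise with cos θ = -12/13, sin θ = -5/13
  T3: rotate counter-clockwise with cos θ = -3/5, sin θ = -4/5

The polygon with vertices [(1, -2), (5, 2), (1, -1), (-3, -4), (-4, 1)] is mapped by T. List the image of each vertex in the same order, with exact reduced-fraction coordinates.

T1 translate by (0, 4): (1, -2) → (1, 2); (5, 2) → (5, 6); (1, -1) → (1, 3); (-3, -4) → (-3, 0); (-4, 1) → (-4, 5)
T2 rotate counter-clockwise with cos θ = -12/13, sin θ = -5/13: (1, 2) → (-2/13, -29/13); (5, 6) → (-30/13, -97/13); (1, 3) → (3/13, -41/13); (-3, 0) → (36/13, 15/13); (-4, 5) → (73/13, -40/13)
T3 rotate counter-clockwise with cos θ = -3/5, sin θ = -4/5: (-2/13, -29/13) → (-22/13, 19/13); (-30/13, -97/13) → (-298/65, 411/65); (3/13, -41/13) → (-173/65, 111/65); (36/13, 15/13) → (-48/65, -189/65); (73/13, -40/13) → (-379/65, -172/65)

image vertices: (-22/13, 19/13), (-298/65, 411/65), (-173/65, 111/65), (-48/65, -189/65), (-379/65, -172/65)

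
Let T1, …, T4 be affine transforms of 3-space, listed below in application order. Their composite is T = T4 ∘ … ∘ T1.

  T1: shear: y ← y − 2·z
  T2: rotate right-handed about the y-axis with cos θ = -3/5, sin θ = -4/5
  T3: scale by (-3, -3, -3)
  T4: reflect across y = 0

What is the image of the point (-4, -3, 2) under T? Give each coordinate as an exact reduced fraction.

T(p) = (-12/5, -21, 66/5)

T1 shear: y ← y − 2·z: (-4, -3, 2) → (-4, -7, 2)
T2 rotate right-handed about the y-axis with cos θ = -3/5, sin θ = -4/5: (-4, -7, 2) → (4/5, -7, -22/5)
T3 scale by (-3, -3, -3): (4/5, -7, -22/5) → (-12/5, 21, 66/5)
T4 reflect across y = 0: (-12/5, 21, 66/5) → (-12/5, -21, 66/5)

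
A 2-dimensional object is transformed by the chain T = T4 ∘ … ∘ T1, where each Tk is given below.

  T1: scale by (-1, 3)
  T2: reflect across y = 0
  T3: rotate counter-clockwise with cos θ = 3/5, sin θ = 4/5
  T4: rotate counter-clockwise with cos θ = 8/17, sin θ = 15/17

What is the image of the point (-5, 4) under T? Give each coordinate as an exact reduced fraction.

T(p) = (744/85, 817/85)

T1 scale by (-1, 3): (-5, 4) → (5, 12)
T2 reflect across y = 0: (5, 12) → (5, -12)
T3 rotate counter-clockwise with cos θ = 3/5, sin θ = 4/5: (5, -12) → (63/5, -16/5)
T4 rotate counter-clockwise with cos θ = 8/17, sin θ = 15/17: (63/5, -16/5) → (744/85, 817/85)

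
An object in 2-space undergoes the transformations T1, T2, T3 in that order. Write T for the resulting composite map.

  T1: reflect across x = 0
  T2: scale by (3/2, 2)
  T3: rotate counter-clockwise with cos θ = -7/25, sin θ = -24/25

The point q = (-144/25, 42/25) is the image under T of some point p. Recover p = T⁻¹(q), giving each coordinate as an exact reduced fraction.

T1 = [-1 0 0; 0 1 0; 0 0 1]
T2·T1 = [-3/2 0 0; 0 2 0; 0 0 1]
T3·…·T1 = [21/50 48/25 0; 36/25 -14/25 0; 0 0 1]
det M = -3; M⁻¹ = [14/75 16/25 0; 12/25 -7/50 0; 0 0 1]
M⁻¹ · (-144/25, 42/25)ᵀ = (0, -3)ᵀ

p = (0, -3)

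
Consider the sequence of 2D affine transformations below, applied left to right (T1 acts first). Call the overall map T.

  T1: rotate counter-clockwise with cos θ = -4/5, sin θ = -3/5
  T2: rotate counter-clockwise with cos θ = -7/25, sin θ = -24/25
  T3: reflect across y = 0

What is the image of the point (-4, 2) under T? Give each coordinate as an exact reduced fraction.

T1 rotate counter-clockwise with cos θ = -4/5, sin θ = -3/5: (-4, 2) → (22/5, 4/5)
T2 rotate counter-clockwise with cos θ = -7/25, sin θ = -24/25: (22/5, 4/5) → (-58/125, -556/125)
T3 reflect across y = 0: (-58/125, -556/125) → (-58/125, 556/125)

T(p) = (-58/125, 556/125)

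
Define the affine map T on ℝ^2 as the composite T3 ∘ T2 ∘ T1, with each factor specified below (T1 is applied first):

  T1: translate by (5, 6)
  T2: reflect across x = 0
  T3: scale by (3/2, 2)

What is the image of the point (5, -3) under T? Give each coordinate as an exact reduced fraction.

T1 translate by (5, 6): (5, -3) → (10, 3)
T2 reflect across x = 0: (10, 3) → (-10, 3)
T3 scale by (3/2, 2): (-10, 3) → (-15, 6)

T(p) = (-15, 6)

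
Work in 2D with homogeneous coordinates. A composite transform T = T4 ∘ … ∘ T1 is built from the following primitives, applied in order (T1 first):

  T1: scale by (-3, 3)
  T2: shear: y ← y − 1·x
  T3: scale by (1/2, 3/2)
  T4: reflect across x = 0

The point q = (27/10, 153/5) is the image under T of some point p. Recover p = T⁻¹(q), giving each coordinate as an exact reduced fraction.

T1 = [-3 0 0; 0 3 0; 0 0 1]
T2·T1 = [-3 0 0; 3 3 0; 0 0 1]
T3·…·T1 = [-3/2 0 0; 9/2 9/2 0; 0 0 1]
T4·…·T1 = [3/2 0 0; 9/2 9/2 0; 0 0 1]
det M = 27/4; M⁻¹ = [2/3 0 0; -2/3 2/9 0; 0 0 1]
M⁻¹ · (27/10, 153/5)ᵀ = (9/5, 5)ᵀ

p = (9/5, 5)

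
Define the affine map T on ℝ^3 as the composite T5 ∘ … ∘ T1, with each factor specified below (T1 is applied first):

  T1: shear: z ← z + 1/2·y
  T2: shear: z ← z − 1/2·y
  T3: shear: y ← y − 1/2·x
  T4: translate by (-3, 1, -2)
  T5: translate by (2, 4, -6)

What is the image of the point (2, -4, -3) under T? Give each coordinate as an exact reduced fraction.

T(p) = (1, 0, -11)

T1 shear: z ← z + 1/2·y: (2, -4, -3) → (2, -4, -5)
T2 shear: z ← z − 1/2·y: (2, -4, -5) → (2, -4, -3)
T3 shear: y ← y − 1/2·x: (2, -4, -3) → (2, -5, -3)
T4 translate by (-3, 1, -2): (2, -5, -3) → (-1, -4, -5)
T5 translate by (2, 4, -6): (-1, -4, -5) → (1, 0, -11)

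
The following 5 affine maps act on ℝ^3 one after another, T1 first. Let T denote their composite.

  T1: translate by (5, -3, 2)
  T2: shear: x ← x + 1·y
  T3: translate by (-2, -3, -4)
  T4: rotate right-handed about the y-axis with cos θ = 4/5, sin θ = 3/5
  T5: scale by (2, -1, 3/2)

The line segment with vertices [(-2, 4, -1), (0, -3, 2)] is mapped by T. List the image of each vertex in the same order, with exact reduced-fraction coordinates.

T1 translate by (5, -3, 2): (-2, 4, -1) → (3, 1, 1); (0, -3, 2) → (5, -6, 4)
T2 shear: x ← x + 1·y: (3, 1, 1) → (4, 1, 1); (5, -6, 4) → (-1, -6, 4)
T3 translate by (-2, -3, -4): (4, 1, 1) → (2, -2, -3); (-1, -6, 4) → (-3, -9, 0)
T4 rotate right-handed about the y-axis with cos θ = 4/5, sin θ = 3/5: (2, -2, -3) → (-1/5, -2, -18/5); (-3, -9, 0) → (-12/5, -9, 9/5)
T5 scale by (2, -1, 3/2): (-1/5, -2, -18/5) → (-2/5, 2, -27/5); (-12/5, -9, 9/5) → (-24/5, 9, 27/10)

image vertices: (-2/5, 2, -27/5), (-24/5, 9, 27/10)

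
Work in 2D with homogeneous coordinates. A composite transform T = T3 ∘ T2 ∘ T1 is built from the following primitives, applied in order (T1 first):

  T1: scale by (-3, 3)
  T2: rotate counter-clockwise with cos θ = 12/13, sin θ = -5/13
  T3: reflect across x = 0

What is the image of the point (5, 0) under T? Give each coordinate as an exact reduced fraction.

T(p) = (180/13, 75/13)

T1 scale by (-3, 3): (5, 0) → (-15, 0)
T2 rotate counter-clockwise with cos θ = 12/13, sin θ = -5/13: (-15, 0) → (-180/13, 75/13)
T3 reflect across x = 0: (-180/13, 75/13) → (180/13, 75/13)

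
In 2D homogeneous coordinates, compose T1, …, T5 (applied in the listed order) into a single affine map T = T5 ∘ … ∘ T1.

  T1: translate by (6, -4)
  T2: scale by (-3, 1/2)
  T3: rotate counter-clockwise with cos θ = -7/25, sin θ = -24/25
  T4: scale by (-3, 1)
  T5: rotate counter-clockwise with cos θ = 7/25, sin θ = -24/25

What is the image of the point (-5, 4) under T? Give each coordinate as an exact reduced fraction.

T1 translate by (6, -4): (-5, 4) → (1, 0)
T2 scale by (-3, 1/2): (1, 0) → (-3, 0)
T3 rotate counter-clockwise with cos θ = -7/25, sin θ = -24/25: (-3, 0) → (21/25, 72/25)
T4 scale by (-3, 1): (21/25, 72/25) → (-63/25, 72/25)
T5 rotate counter-clockwise with cos θ = 7/25, sin θ = -24/25: (-63/25, 72/25) → (1287/625, 2016/625)

T(p) = (1287/625, 2016/625)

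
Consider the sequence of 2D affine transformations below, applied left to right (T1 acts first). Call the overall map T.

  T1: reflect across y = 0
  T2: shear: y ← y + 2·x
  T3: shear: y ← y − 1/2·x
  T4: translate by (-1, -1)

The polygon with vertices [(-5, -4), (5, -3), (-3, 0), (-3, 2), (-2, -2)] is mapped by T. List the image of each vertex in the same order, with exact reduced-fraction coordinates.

T1 reflect across y = 0: (-5, -4) → (-5, 4); (5, -3) → (5, 3); (-3, 0) → (-3, 0); (-3, 2) → (-3, -2); (-2, -2) → (-2, 2)
T2 shear: y ← y + 2·x: (-5, 4) → (-5, -6); (5, 3) → (5, 13); (-3, 0) → (-3, -6); (-3, -2) → (-3, -8); (-2, 2) → (-2, -2)
T3 shear: y ← y − 1/2·x: (-5, -6) → (-5, -7/2); (5, 13) → (5, 21/2); (-3, -6) → (-3, -9/2); (-3, -8) → (-3, -13/2); (-2, -2) → (-2, -1)
T4 translate by (-1, -1): (-5, -7/2) → (-6, -9/2); (5, 21/2) → (4, 19/2); (-3, -9/2) → (-4, -11/2); (-3, -13/2) → (-4, -15/2); (-2, -1) → (-3, -2)

image vertices: (-6, -9/2), (4, 19/2), (-4, -11/2), (-4, -15/2), (-3, -2)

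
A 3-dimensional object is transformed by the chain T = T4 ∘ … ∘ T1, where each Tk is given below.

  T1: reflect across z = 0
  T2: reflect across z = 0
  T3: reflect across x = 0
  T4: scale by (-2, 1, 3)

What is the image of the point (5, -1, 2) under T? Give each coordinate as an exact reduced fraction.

T1 reflect across z = 0: (5, -1, 2) → (5, -1, -2)
T2 reflect across z = 0: (5, -1, -2) → (5, -1, 2)
T3 reflect across x = 0: (5, -1, 2) → (-5, -1, 2)
T4 scale by (-2, 1, 3): (-5, -1, 2) → (10, -1, 6)

T(p) = (10, -1, 6)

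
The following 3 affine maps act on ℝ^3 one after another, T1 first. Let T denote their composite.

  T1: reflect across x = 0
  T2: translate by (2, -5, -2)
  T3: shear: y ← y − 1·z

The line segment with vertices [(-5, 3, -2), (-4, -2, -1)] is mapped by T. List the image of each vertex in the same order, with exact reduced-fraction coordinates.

T1 reflect across x = 0: (-5, 3, -2) → (5, 3, -2); (-4, -2, -1) → (4, -2, -1)
T2 translate by (2, -5, -2): (5, 3, -2) → (7, -2, -4); (4, -2, -1) → (6, -7, -3)
T3 shear: y ← y − 1·z: (7, -2, -4) → (7, 2, -4); (6, -7, -3) → (6, -4, -3)

image vertices: (7, 2, -4), (6, -4, -3)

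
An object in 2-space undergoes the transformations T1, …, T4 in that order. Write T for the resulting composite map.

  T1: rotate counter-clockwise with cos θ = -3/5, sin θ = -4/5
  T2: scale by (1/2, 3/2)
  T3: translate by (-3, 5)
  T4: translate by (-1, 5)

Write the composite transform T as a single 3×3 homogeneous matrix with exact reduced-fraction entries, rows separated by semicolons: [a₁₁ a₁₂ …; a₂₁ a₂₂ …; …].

T = [-3/10 2/5 -4; -6/5 -9/10 10; 0 0 1]

T1 = [-3/5 4/5 0; -4/5 -3/5 0; 0 0 1]
T2·T1 = [-3/10 2/5 0; -6/5 -9/10 0; 0 0 1]
T3·…·T1 = [-3/10 2/5 -3; -6/5 -9/10 5; 0 0 1]
T4·…·T1 = [-3/10 2/5 -4; -6/5 -9/10 10; 0 0 1]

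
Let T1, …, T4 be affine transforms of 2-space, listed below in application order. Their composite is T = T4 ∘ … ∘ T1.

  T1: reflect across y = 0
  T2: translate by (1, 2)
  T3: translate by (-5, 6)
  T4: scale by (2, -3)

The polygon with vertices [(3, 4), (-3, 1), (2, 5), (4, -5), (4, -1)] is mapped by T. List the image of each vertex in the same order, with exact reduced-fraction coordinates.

T1 reflect across y = 0: (3, 4) → (3, -4); (-3, 1) → (-3, -1); (2, 5) → (2, -5); (4, -5) → (4, 5); (4, -1) → (4, 1)
T2 translate by (1, 2): (3, -4) → (4, -2); (-3, -1) → (-2, 1); (2, -5) → (3, -3); (4, 5) → (5, 7); (4, 1) → (5, 3)
T3 translate by (-5, 6): (4, -2) → (-1, 4); (-2, 1) → (-7, 7); (3, -3) → (-2, 3); (5, 7) → (0, 13); (5, 3) → (0, 9)
T4 scale by (2, -3): (-1, 4) → (-2, -12); (-7, 7) → (-14, -21); (-2, 3) → (-4, -9); (0, 13) → (0, -39); (0, 9) → (0, -27)

image vertices: (-2, -12), (-14, -21), (-4, -9), (0, -39), (0, -27)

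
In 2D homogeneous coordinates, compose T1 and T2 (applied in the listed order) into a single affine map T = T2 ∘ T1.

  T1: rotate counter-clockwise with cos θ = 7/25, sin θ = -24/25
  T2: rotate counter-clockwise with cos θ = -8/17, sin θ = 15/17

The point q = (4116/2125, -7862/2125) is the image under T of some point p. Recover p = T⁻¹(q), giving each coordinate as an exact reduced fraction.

T1 = [7/25 24/25 0; -24/25 7/25 0; 0 0 1]
T2·T1 = [304/425 -297/425 0; 297/425 304/425 0; 0 0 1]
det M = 1; M⁻¹ = [304/425 297/425 0; -297/425 304/425 0; 0 0 1]
M⁻¹ · (4116/2125, -7862/2125)ᵀ = (-6/5, -4)ᵀ

p = (-6/5, -4)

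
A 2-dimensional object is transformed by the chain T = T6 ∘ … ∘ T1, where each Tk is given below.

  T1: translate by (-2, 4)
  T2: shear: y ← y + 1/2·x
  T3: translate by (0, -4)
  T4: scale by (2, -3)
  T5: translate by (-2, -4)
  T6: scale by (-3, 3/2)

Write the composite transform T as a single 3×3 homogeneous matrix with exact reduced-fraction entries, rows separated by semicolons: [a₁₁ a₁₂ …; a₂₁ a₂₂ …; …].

T = [-6 0 18; -9/4 -9/2 -3/2; 0 0 1]

T1 = [1 0 -2; 0 1 4; 0 0 1]
T2·T1 = [1 0 -2; 1/2 1 3; 0 0 1]
T3·…·T1 = [1 0 -2; 1/2 1 -1; 0 0 1]
T4·…·T1 = [2 0 -4; -3/2 -3 3; 0 0 1]
T5·…·T1 = [2 0 -6; -3/2 -3 -1; 0 0 1]
T6·…·T1 = [-6 0 18; -9/4 -9/2 -3/2; 0 0 1]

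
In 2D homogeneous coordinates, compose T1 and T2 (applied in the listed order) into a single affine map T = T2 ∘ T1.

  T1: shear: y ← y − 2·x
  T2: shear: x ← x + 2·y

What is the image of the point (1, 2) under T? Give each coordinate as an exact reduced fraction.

T1 shear: y ← y − 2·x: (1, 2) → (1, 0)
T2 shear: x ← x + 2·y: (1, 0) → (1, 0)

T(p) = (1, 0)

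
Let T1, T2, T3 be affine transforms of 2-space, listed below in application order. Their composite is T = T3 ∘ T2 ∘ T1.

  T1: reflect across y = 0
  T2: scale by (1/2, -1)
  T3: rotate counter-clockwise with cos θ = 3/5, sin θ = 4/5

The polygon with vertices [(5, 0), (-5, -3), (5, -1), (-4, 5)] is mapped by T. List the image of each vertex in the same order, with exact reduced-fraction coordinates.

image vertices: (3/2, 2), (9/10, -19/5), (23/10, 7/5), (-26/5, 7/5)

T1 reflect across y = 0: (5, 0) → (5, 0); (-5, -3) → (-5, 3); (5, -1) → (5, 1); (-4, 5) → (-4, -5)
T2 scale by (1/2, -1): (5, 0) → (5/2, 0); (-5, 3) → (-5/2, -3); (5, 1) → (5/2, -1); (-4, -5) → (-2, 5)
T3 rotate counter-clockwise with cos θ = 3/5, sin θ = 4/5: (5/2, 0) → (3/2, 2); (-5/2, -3) → (9/10, -19/5); (5/2, -1) → (23/10, 7/5); (-2, 5) → (-26/5, 7/5)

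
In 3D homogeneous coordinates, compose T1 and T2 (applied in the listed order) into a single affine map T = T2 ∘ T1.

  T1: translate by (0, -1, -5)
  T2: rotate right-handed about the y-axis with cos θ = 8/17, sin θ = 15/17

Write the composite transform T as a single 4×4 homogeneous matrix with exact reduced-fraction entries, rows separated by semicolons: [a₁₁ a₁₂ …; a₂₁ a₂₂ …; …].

T1 = [1 0 0 0; 0 1 0 -1; 0 0 1 -5; 0 0 0 1]
T2·T1 = [8/17 0 15/17 -75/17; 0 1 0 -1; -15/17 0 8/17 -40/17; 0 0 0 1]

T = [8/17 0 15/17 -75/17; 0 1 0 -1; -15/17 0 8/17 -40/17; 0 0 0 1]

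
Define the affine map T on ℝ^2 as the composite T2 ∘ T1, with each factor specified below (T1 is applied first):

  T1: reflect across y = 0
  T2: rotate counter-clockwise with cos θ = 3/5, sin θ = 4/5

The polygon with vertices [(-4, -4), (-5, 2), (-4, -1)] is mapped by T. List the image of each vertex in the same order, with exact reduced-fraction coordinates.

image vertices: (-28/5, -4/5), (-7/5, -26/5), (-16/5, -13/5)

T1 reflect across y = 0: (-4, -4) → (-4, 4); (-5, 2) → (-5, -2); (-4, -1) → (-4, 1)
T2 rotate counter-clockwise with cos θ = 3/5, sin θ = 4/5: (-4, 4) → (-28/5, -4/5); (-5, -2) → (-7/5, -26/5); (-4, 1) → (-16/5, -13/5)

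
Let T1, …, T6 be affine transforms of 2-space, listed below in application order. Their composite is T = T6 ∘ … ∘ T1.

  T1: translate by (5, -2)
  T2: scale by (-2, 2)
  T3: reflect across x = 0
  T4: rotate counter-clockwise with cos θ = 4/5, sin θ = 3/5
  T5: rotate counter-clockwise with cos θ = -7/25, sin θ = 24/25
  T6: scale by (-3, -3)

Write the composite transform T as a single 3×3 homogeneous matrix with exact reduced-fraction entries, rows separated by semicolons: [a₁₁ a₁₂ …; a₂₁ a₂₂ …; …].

T = [24/5 18/5 84/5; -18/5 24/5 -138/5; 0 0 1]

T1 = [1 0 5; 0 1 -2; 0 0 1]
T2·T1 = [-2 0 -10; 0 2 -4; 0 0 1]
T3·…·T1 = [2 0 10; 0 2 -4; 0 0 1]
T4·…·T1 = [8/5 -6/5 52/5; 6/5 8/5 14/5; 0 0 1]
T5·…·T1 = [-8/5 -6/5 -28/5; 6/5 -8/5 46/5; 0 0 1]
T6·…·T1 = [24/5 18/5 84/5; -18/5 24/5 -138/5; 0 0 1]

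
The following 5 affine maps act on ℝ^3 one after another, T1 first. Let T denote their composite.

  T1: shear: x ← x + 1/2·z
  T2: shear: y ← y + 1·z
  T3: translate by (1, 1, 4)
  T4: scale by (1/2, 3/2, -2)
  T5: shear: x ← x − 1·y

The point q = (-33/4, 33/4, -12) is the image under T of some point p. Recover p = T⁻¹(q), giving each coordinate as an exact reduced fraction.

T1 = [1 0 1/2 0; 0 1 0 0; 0 0 1 0; 0 0 0 1]
T2·T1 = [1 0 1/2 0; 0 1 1 0; 0 0 1 0; 0 0 0 1]
T3·…·T1 = [1 0 1/2 1; 0 1 1 1; 0 0 1 4; 0 0 0 1]
T4·…·T1 = [1/2 0 1/4 1/2; 0 3/2 3/2 3/2; 0 0 -2 -8; 0 0 0 1]
T5·…·T1 = [1/2 -3/2 -5/4 -1; 0 3/2 3/2 3/2; 0 0 -2 -8; 0 0 0 1]
det M = -3/2; M⁻¹ = [2 2 1/4 1; 0 2/3 1/2 3; 0 0 -1/2 -4; 0 0 0 1]
M⁻¹ · (-33/4, 33/4, -12)ᵀ = (-2, 5/2, 2)ᵀ

p = (-2, 5/2, 2)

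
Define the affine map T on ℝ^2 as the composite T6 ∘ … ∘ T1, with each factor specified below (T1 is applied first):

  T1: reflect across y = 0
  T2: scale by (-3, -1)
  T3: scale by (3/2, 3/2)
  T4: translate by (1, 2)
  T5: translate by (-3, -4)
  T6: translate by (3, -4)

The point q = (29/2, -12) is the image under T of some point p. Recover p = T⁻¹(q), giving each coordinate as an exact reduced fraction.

p = (-3, -4)

T1 = [1 0 0; 0 -1 0; 0 0 1]
T2·T1 = [-3 0 0; 0 1 0; 0 0 1]
T3·…·T1 = [-9/2 0 0; 0 3/2 0; 0 0 1]
T4·…·T1 = [-9/2 0 1; 0 3/2 2; 0 0 1]
T5·…·T1 = [-9/2 0 -2; 0 3/2 -2; 0 0 1]
T6·…·T1 = [-9/2 0 1; 0 3/2 -6; 0 0 1]
det M = -27/4; M⁻¹ = [-2/9 0 2/9; 0 2/3 4; 0 0 1]
M⁻¹ · (29/2, -12)ᵀ = (-3, -4)ᵀ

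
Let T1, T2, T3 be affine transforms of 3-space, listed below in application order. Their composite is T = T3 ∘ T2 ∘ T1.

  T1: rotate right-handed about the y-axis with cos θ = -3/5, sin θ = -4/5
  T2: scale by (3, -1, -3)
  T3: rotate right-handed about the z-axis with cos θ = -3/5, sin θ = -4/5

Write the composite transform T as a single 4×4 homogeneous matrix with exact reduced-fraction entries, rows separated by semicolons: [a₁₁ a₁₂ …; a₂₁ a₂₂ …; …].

T1 = [-3/5 0 -4/5 0; 0 1 0 0; 4/5 0 -3/5 0; 0 0 0 1]
T2·T1 = [-9/5 0 -12/5 0; 0 -1 0 0; -12/5 0 9/5 0; 0 0 0 1]
T3·…·T1 = [27/25 -4/5 36/25 0; 36/25 3/5 48/25 0; -12/5 0 9/5 0; 0 0 0 1]

T = [27/25 -4/5 36/25 0; 36/25 3/5 48/25 0; -12/5 0 9/5 0; 0 0 0 1]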